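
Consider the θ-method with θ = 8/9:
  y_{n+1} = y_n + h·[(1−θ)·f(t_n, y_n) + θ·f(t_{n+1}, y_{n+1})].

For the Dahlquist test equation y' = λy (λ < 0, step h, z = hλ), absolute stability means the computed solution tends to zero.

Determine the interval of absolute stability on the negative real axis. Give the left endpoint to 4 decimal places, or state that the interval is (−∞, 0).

interval (−∞, 0).

On y'=λy, z=hλ:
  y_{n+1} = y_n + z·[1/9·y_n + 8/9·y_{n+1}] ⇒ (1 − 8/9z)y_{n+1} = (1 + 1/9z)y_n
  Hence R(z) = (1 + 1/9z)/(1 − 8/9z).

Boundary: |R(x)|=1, x<0.
x=-1.45: |R|=0.3665
x=-2: |R|=0.2800
x=-10: |R|=0.0112
x=-100: |R|=0.1125
θ=8/9≥1/2 ⇒ |1+1/9x|<|1−8/9x| ∀x<0 ⇒ stable on all of ℝ⁻.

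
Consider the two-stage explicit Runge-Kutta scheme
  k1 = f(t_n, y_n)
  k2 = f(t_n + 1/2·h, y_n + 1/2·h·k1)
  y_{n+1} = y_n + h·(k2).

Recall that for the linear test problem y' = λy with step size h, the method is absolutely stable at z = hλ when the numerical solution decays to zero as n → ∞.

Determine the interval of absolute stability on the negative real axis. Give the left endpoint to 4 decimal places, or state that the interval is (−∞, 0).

z∈(-2.0000,0).

On y'=λy, z=hλ:
  k1=λy_n ⇒ h·k1=z·y_n;  k2=λ(1+1/2z)y_n ⇒ h·k2=z(1+1/2z)y_n
  y_{n+1}/y_n = 1 + z(1+1/2z) = 1 + z + 1/2z²
  R(z) = 1 + z + 1/2z².

Find x<0 with |R(x)|<1.
x=-0.94: |R|=0.5018
R=1: x+1/2x²=0 ⇒ x=−2=-2.0000; min R=1−1/(4·1/2)=0.5000>−1
Confirm numerically:
  x=-1.525: |R|=0.63781 <1
  x=-1.320: |R|=0.55120 <1
  x=-1.146: |R|=0.51066 <1
  x=-2.520: |R|=1.65520 >1
  x=-2.135: |R|=1.14411 >1
Stable set (-2.0000, 0).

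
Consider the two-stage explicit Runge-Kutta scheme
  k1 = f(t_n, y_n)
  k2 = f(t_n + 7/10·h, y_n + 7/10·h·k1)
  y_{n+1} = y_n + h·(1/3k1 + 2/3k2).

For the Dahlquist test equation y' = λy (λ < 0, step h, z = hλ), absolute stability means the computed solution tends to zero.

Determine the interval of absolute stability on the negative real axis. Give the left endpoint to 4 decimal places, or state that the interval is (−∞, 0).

(-2.1429, 0).

On y'=λy, z=hλ:
  k1=λy_n ⇒ h·k1=z·y_n;  k2=λ(1+7/10z)y_n ⇒ h·k2=z(1+7/10z)y_n
  y_{n+1}/y_n = 1 + 1/3z + 2/3z(1+7/10z) = 1 + z + 7/15z²
  so R(z) = 1 + z + 7/15z².

Solve |R(x)|<1 on ℝ⁻.
x=-0.41: |R|=0.6684
R=1: x+7/15x²=0 ⇒ x=−15/7=-2.1429; min R=1−1/(4·7/15)=0.4643>−1
Confirm numerically:
  x=-1.779: |R|=0.69793 <1
  x=-1.722: |R|=0.66180 <1
  x=-1.259: |R|=0.48070 <1
  x=-1.059: |R|=0.46436 <1
  x=-2.493: |R|=1.40736 >1
  x=-2.279: |R|=1.14479 >1
Stable set (-2.1429, 0).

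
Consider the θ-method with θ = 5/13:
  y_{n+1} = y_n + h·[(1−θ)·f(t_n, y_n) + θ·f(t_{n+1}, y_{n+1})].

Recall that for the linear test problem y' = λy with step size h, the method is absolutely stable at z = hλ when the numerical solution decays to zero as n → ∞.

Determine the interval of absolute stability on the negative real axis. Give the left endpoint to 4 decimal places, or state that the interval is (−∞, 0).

Test eqn y'=λy, z=hλ:
  y_{n+1} = y_n + z·[8/13·y_n + 5/13·y_{n+1}] ⇒ (1 − 5/13z)y_{n+1} = (1 + 8/13z)y_n
  ⇒ R(z) = (1 + 8/13z)/(1 − 5/13z).

Need |R(x)|<1, x<0.
x=-0.9: |R|=0.3314
R=−1: 1+8/13x = −1+5/13x ⇒ -3/13x=2 ⇒ x=2/(-3/13)=-8.6667
Confirm numerically:
  x=-7.736: |R|=0.94598 <1
  x=-7.058: |R|=0.90006 <1
  x=-5.860: |R|=0.80095 <1
  x=-3.607: |R|=0.51091 <1
  x=-9.061: |R|=1.02029 >1
  x=-8.794: |R|=1.00671 >1
So |R|<1 on (-8.6667, 0).

z∈(-8.6667,0).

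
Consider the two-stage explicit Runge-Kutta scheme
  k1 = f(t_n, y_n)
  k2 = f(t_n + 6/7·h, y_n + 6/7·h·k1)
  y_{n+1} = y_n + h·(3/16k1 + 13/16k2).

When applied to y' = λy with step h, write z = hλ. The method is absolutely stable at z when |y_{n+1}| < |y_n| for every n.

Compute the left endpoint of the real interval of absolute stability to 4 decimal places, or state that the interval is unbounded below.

Test eqn y'=λy, z=hλ:
  k1=λy_n ⇒ h·k1=z·y_n;  k2=λ(1+6/7z)y_n ⇒ h·k2=z(1+6/7z)y_n
  y_{n+1}/y_n = 1 + 3/16z + 13/16z(1+6/7z) = 1 + z + 39/56z²
  Hence R(z) = 1 + z + 39/56z².

Need |R(x)|<1, x<0.
x=-0.43: |R|=0.6988
R=1: x+39/56x²=0 ⇒ x=−56/39=-1.4359; min R=1−1/(4·39/56)=0.6410>−1
Confirm numerically:
  x=-1.412: |R|=0.97650 <1
  x=-1.295: |R|=0.87293 <1
  x=-0.694: |R|=0.64143 <1
  x=-1.866: |R|=1.55893 >1
  x=-1.621: |R|=1.20896 >1
Interval (-1.4359, 0).

left endpoint -1.4359.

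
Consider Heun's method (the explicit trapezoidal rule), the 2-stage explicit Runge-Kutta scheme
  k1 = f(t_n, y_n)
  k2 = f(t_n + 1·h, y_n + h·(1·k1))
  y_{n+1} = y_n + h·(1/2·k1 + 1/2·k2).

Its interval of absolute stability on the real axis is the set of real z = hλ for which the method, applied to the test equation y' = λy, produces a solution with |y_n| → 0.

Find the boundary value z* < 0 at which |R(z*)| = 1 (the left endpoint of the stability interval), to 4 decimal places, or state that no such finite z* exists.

With y'=λy (z=hλ):
  order 2, 2-stage ⇒ R(z)=1+z+z^2/2
  (e.g. R(-1.73)=0.76645, |R|=0.76645)

Solve |R(x)|<1 on ℝ⁻.
x=-1.73: |R|=0.7664
|R(-1.96)|=0.9608 |R(-1.13)|=0.5085 |R(-0.71)|=0.5421
Bisect:
  x_lo=-2.8528 |R|=2.2165  x_hi=-0.2462 |R|=0.7841
  mid=-1.54950 |R|=0.65097 →hi
  mid=-2.20116 |R|=1.22139 →lo
  mid=-1.87533 |R|=0.88310 →hi
  mid=-2.03824 |R|=1.03897 →lo
  mid=-1.95678 |R|=0.95772 →hi
  mid=-1.99751 |R|=0.99752 →hi
  mid=-2.01788 |R|=1.01804 →lo
  ...
  [-2.00006,-1.99990] ⇒ x*=-2.0000
Interval (-2.0000, 0).

left endpoint -2.0000.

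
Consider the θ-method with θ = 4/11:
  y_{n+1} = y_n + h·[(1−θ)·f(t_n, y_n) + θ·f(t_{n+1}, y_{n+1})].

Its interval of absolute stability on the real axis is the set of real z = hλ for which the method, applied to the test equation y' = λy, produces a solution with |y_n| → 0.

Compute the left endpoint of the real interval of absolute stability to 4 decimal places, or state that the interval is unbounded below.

left endpoint -7.3333.

Set f=λy, z=hλ:
  y_{n+1} = y_n + z·[7/11·y_n + 4/11·y_{n+1}] ⇒ (1 − 4/11z)y_{n+1} = (1 + 7/11z)y_n
  so R(z) = (1 + 7/11z)/(1 − 4/11z).

Boundary: |R(x)|=1, x<0.
x=-0.76: |R|=0.4046
R=−1: 1+7/11x = −1+4/11x ⇒ -3/11x=2 ⇒ x=2/(-3/11)=-7.3333
Confirm numerically:
  x=-7.168: |R|=0.98750 <1
  x=-4.167: |R|=0.65668 <1
  x=-4.014: |R|=0.63195 <1
  x=-3.162: |R|=0.47082 <1
  x=-7.826: |R|=1.03494 >1
  x=-7.788: |R|=1.03236 >1
  x=-7.665: |R|=1.02388 >1
So |R|<1 on (-7.3333, 0).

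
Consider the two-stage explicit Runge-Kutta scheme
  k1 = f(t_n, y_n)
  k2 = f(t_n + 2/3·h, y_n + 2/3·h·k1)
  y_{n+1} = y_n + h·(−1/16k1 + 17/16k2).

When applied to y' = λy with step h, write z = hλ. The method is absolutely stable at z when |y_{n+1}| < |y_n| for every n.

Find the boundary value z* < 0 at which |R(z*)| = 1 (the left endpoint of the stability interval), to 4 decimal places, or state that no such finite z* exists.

left endpoint -1.4118.

On y'=λy, z=hλ:
  k1=λy_n ⇒ h·k1=z·y_n;  k2=λ(1+2/3z)y_n ⇒ h·k2=z(1+2/3z)y_n
  y_{n+1}/y_n = 1 − 1/16z + 17/16z(1+2/3z) = 1 + z + 17/24z²
  ⇒ R(z) = 1 + z + 17/24z².

Find x<0 with |R(x)|<1.
x=-1.67: |R|=1.3055
R=1: x+17/24x²=0 ⇒ x=−24/17=-1.4118; min R=1−1/(4·17/24)=0.6471>−1
Confirm numerically:
  x=-1.269: |R|=0.87167 <1
  x=-1.149: |R|=0.78614 <1
  x=-1.030: |R|=0.72147 <1
  x=-0.950: |R|=0.68927 <1
  x=-1.940: |R|=1.72588 >1
  x=-1.548: |R|=1.14938 >1
Interval (-1.4118, 0).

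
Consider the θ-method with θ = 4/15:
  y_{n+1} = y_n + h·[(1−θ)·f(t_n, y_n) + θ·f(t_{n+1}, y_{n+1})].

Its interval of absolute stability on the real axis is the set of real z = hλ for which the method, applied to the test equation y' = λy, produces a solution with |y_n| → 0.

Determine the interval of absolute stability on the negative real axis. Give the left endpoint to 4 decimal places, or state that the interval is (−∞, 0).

z∈(-4.2857,0).

On y'=λy, z=hλ:
  y_{n+1} = y_n + z·[11/15·y_n + 4/15·y_{n+1}] ⇒ (1 − 4/15z)y_{n+1} = (1 + 11/15z)y_n
  Hence R(z) = (1 + 11/15z)/(1 − 4/15z).

Solve |R(x)|<1 on ℝ⁻.
x=-0.86: |R|=0.3004
R=−1: 1+11/15x = −1+4/15x ⇒ -7/15x=2 ⇒ x=2/(-7/15)=-4.2857
Confirm numerically:
  x=-4.126: |R|=0.96451 <1
  x=-2.652: |R|=0.55342 <1
  x=-2.581: |R|=0.52879 <1
  x=-4.660: |R|=1.07788 >1
  x=-4.556: |R|=1.05695 >1
So |R|<1 on (-4.2857, 0).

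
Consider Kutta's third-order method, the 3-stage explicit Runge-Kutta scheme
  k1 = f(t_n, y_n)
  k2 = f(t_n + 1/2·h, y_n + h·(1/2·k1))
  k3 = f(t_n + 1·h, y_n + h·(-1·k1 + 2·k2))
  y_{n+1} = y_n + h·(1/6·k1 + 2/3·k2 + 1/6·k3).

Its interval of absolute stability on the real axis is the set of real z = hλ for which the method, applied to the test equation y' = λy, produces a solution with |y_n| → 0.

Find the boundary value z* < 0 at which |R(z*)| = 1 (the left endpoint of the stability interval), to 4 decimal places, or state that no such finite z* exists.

With y'=λy (z=hλ):
  order 3, 3-stage ⇒ R(z)=1+z+z^2/2+z^3/6
  (e.g. R(-0.5)=0.60417, |R|=0.60417)

Find x<0 with |R(x)|<1.
x=-0.5: |R|=0.6042
|R(-2.52)|=1.0120 |R(-1.03)|=0.3183 |R(-0.52)|=0.5918
Bisect:
  x_lo=-3.1964 |R|=2.5308  x_hi=-0.3094 |R|=0.7336
  mid=-1.75288 |R|=0.11423 →hi
  mid=-2.47464 |R|=0.93843 →hi
  mid=-2.83551 |R|=1.61510 →lo
  mid=-2.65507 |R|=1.24982 →lo
  mid=-2.56486 |R|=1.08776 →lo
  mid=-2.51975 |R|=1.01155 →lo
  mid=-2.49719 |R|=0.97461 →hi
  mid=-2.50847 |R|=0.99298 →hi
  mid=-2.51411 |R|=1.00224 →lo
  mid=-2.51129 |R|=0.99760 →hi
  ...
  [-2.51287,-2.51270] ⇒ x*=-2.5127
Interval (-2.5127, 0).

z* = -2.5127.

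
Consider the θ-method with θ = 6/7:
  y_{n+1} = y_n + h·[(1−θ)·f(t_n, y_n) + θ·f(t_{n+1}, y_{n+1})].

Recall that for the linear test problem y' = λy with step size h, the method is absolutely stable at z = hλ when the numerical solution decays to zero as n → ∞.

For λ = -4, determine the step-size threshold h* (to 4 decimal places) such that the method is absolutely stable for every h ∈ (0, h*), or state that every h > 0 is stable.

unbounded; (−∞, 0). Any h>0 works for λ=-4.

Set f=λy, z=hλ:
  y_{n+1} = y_n + z·[1/7·y_n + 6/7·y_{n+1}] ⇒ (1 − 6/7z)y_{n+1} = (1 + 1/7z)y_n
  R(z) = (1 + 1/7z)/(1 − 6/7z).

Solve |R(x)|<1 on ℝ⁻.
x=-0.98: |R|=0.4674
x=-2: |R|=0.2632
x=-10: |R|=0.0448
x=-100: |R|=0.1532
θ=6/7≥1/2 ⇒ |1+1/7x|<|1−6/7x| ∀x<0 ⇒ unbounded interval.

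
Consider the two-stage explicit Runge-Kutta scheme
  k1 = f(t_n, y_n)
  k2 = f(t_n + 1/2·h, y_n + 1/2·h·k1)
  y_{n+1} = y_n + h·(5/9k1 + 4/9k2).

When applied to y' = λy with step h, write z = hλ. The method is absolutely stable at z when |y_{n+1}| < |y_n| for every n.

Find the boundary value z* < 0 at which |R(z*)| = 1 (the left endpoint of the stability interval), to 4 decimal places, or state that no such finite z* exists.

z* = -4.5000.

Set f=λy, z=hλ:
  k1=λy_n ⇒ h·k1=z·y_n;  k2=λ(1+1/2z)y_n ⇒ h·k2=z(1+1/2z)y_n
  y_{n+1}/y_n = 1 + 5/9z + 4/9z(1+1/2z) = 1 + z + 2/9z²
  ⇒ R(z) = 1 + z + 2/9z².

Solve |R(x)|<1 on ℝ⁻.
x=-0.68: |R|=0.4228
R=1: x+2/9x²=0 ⇒ x=−9/2=-4.5000; min R=1−1/(4·2/9)=-0.1250>−1
Confirm numerically:
  x=-3.979: |R|=0.53932 <1
  x=-3.837: |R|=0.43468 <1
  x=-2.972: |R|=0.00916 <1
  x=-4.869: |R|=1.39926 >1
  x=-4.834: |R|=1.35879 >1
So |R|<1 on (-4.5000, 0).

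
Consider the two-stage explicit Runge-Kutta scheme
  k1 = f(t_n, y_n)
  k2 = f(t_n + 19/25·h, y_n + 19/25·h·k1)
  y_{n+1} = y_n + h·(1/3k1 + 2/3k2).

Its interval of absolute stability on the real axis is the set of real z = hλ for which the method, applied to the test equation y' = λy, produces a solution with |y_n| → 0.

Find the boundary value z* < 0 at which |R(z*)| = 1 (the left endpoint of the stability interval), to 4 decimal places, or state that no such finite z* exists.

z* = -1.9737.

On y'=λy, z=hλ:
  k1=λy_n ⇒ h·k1=z·y_n;  k2=λ(1+19/25z)y_n ⇒ h·k2=z(1+19/25z)y_n
  y_{n+1}/y_n = 1 + 1/3z + 2/3z(1+19/25z) = 1 + z + 38/75z²
  ⇒ R(z) = 1 + z + 38/75z².

Find x<0 with |R(x)|<1.
x=-0.76: |R|=0.5327
R=1: x+38/75x²=0 ⇒ x=−75/38=-1.9737; min R=1−1/(4·38/75)=0.5066>−1
Confirm numerically:
  x=-1.766: |R|=0.81417 <1
  x=-1.297: |R|=0.55532 <1
  x=-1.230: |R|=0.53654 <1
  x=-0.863: |R|=0.51435 <1
  x=-2.269: |R|=1.33950 >1
  x=-2.040: |R|=1.06854 >1
Interval (-1.9737, 0).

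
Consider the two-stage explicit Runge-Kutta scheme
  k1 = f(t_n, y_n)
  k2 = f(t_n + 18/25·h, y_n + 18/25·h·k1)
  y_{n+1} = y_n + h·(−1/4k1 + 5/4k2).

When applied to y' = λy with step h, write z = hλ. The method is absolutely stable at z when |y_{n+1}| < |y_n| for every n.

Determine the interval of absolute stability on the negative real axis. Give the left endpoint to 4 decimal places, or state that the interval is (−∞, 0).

(-1.1111, 0).

Set f=λy, z=hλ:
  k1=λy_n ⇒ h·k1=z·y_n;  k2=λ(1+18/25z)y_n ⇒ h·k2=z(1+18/25z)y_n
  y_{n+1}/y_n = 1 − 1/4z + 5/4z(1+18/25z) = 1 + z + 9/10z²
  so R(z) = 1 + z + 9/10z².

Boundary: |R(x)|=1, x<0.
x=-0.77: |R|=0.7636
R=1: x+9/10x²=0 ⇒ x=−10/9=-1.1111; min R=1−1/(4·9/10)=0.7222>−1
Confirm numerically:
  x=-0.991: |R|=0.89287 <1
  x=-0.917: |R|=0.83980 <1
  x=-0.872: |R|=0.81235 <1
  x=-0.502: |R|=0.72480 <1
  x=-1.662: |R|=1.82402 >1
  x=-1.376: |R|=1.32804 >1
  x=-1.221: |R|=1.12076 >1
Interval (-1.1111, 0).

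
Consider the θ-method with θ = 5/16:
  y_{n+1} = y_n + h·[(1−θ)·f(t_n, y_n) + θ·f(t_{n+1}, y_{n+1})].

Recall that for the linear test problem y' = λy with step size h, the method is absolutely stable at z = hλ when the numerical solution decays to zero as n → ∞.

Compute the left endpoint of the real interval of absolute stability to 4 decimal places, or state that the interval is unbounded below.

z* = -5.3333.

On y'=λy, z=hλ:
  y_{n+1} = y_n + z·[11/16·y_n + 5/16·y_{n+1}] ⇒ (1 − 5/16z)y_{n+1} = (1 + 11/16z)y_n
  Hence R(z) = (1 + 11/16z)/(1 − 5/16z).

Need |R(x)|<1, x<0.
x=-1.28: |R|=0.0857
R=−1: 1+11/16x = −1+5/16x ⇒ -3/8x=2 ⇒ x=2/(-3/8)=-5.3333
Confirm numerically:
  x=-4.083: |R|=0.79399 <1
  x=-3.777: |R|=0.73232 <1
  x=-3.401: |R|=0.64872 <1
  x=-5.870: |R|=1.07100 >1
  x=-5.460: |R|=1.01755 >1
  x=-5.425: |R|=1.01275 >1
Stable set (-5.3333, 0).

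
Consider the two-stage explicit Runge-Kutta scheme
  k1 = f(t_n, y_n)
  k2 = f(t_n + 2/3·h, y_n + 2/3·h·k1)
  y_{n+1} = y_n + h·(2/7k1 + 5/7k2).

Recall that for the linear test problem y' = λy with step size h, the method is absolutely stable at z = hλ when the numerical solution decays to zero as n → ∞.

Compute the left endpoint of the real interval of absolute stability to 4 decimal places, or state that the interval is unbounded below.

With y'=λy (z=hλ):
  k1=λy_n ⇒ h·k1=z·y_n;  k2=λ(1+2/3z)y_n ⇒ h·k2=z(1+2/3z)y_n
  y_{n+1}/y_n = 1 + 2/7z + 5/7z(1+2/3z) = 1 + z + 10/21z²
  R(z) = 1 + z + 10/21z².

Need |R(x)|<1, x<0.
x=-0.77: |R|=0.5123
R=1: x+10/21x²=0 ⇒ x=−21/10=-2.1000; min R=1−1/(4·10/21)=0.4750>−1
Confirm numerically:
  x=-1.972: |R|=0.87980 <1
  x=-1.191: |R|=0.48447 <1
  x=-1.061: |R|=0.47506 <1
  x=-2.188: |R|=1.09169 >1
  x=-2.168: |R|=1.07020 >1
Stable set (-2.1000, 0).

left endpoint -2.1000.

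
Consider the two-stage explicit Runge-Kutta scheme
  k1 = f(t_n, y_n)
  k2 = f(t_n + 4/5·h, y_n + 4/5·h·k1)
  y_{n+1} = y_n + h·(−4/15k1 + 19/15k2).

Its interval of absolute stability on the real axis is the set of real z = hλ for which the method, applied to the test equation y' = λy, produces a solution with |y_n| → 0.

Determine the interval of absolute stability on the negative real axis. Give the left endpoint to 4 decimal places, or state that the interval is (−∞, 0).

z∈(-0.9868,0).

With y'=λy (z=hλ):
  k1=λy_n ⇒ h·k1=z·y_n;  k2=λ(1+4/5z)y_n ⇒ h·k2=z(1+4/5z)y_n
  y_{n+1}/y_n = 1 − 4/15z + 19/15z(1+4/5z) = 1 + z + 76/75z²
  R(z) = 1 + z + 76/75z².

Boundary: |R(x)|=1, x<0.
x=-0.71: |R|=0.8008
R=1: x+76/75x²=0 ⇒ x=−75/76=-0.9868; min R=1−1/(4·76/75)=0.7533>−1
Confirm numerically:
  x=-0.917: |R|=0.93510 <1
  x=-0.490: |R|=0.75330 <1
  x=-0.455: |R|=0.75479 <1
  x=-1.516: |R|=1.81290 >1
  x=-1.079: |R|=1.10076 >1
So |R|<1 on (-0.9868, 0).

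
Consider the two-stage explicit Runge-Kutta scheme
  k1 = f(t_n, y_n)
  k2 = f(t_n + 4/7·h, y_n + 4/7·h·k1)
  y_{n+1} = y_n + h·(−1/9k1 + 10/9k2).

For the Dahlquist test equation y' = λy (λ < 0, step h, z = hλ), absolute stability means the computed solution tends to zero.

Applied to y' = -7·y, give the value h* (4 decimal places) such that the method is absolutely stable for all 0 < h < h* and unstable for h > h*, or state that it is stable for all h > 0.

Set f=λy, z=hλ:
  k1=λy_n ⇒ h·k1=z·y_n;  k2=λ(1+4/7z)y_n ⇒ h·k2=z(1+4/7z)y_n
  y_{n+1}/y_n = 1 − 1/9z + 10/9z(1+4/7z) = 1 + z + 40/63z²
  so R(z) = 1 + z + 40/63z².

Find x<0 with |R(x)|<1.
x=-1.31: |R|=0.7796
R=1: x+40/63x²=0 ⇒ x=−63/40=-1.5750; min R=1−1/(4·40/63)=0.6062>−1
Confirm numerically:
  x=-1.446: |R|=0.88157 <1
  x=-0.927: |R|=0.61861 <1
  x=-0.737: |R|=0.60787 <1
  x=-0.712: |R|=0.60987 <1
  x=-1.964: |R|=1.48508 >1
  x=-1.902: |R|=1.39489 >1
Stable set (-1.5750, 0).

(-1.5750,0); λ=-7 ⇒ h* = (63/40)/7 = 0.2250.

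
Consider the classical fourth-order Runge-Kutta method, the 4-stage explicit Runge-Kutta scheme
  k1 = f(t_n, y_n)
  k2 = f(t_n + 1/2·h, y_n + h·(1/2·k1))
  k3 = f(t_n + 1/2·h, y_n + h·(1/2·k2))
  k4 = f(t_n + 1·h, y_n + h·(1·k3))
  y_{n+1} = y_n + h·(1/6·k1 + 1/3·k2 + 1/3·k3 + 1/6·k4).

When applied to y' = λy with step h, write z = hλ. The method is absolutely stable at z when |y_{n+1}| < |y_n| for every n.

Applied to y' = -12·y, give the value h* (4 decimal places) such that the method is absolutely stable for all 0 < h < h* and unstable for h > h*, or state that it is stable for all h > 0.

Test eqn y'=λy, z=hλ:
  order 4, 4-stage ⇒ R(z)=1+z+z^2/2+z^3/6+z^4/24
  (e.g. R(-0.95)=0.39229, |R|=0.39229)

Boundary: |R(x)|=1, x<0.
x=-0.95: |R|=0.3923
|R(-2.98)|=1.3355 |R(-2.74)|=0.9338 |R(-1.63)|=0.2708
Bisect:
  x_lo=-3.6743 |R|=3.4026  x_hi=-0.2506 |R|=0.7784
  mid=-1.96242 |R|=0.32150 →hi
  mid=-2.81835 |R|=1.05099 →lo
  mid=-2.39038 |R|=0.55055 →hi
  mid=-2.60437 |R|=0.75977 →hi
  mid=-2.71136 |R|=0.89413 →hi
  mid=-2.76485 |R|=0.96961 →hi
  mid=-2.79160 |R|=1.00955 →lo
  ...
  [-2.78533,-2.78512] ⇒ x*=-2.7853
Stable set (-2.7853, 0).

(-2.7853,0); λ=-12 ⇒ h* = 0.2321.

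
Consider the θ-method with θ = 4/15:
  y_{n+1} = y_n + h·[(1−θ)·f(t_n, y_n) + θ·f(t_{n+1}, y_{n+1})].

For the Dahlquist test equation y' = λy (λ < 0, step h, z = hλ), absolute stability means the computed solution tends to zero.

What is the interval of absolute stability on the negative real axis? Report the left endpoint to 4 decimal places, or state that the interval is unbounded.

On y'=λy, z=hλ:
  y_{n+1} = y_n + z·[11/15·y_n + 4/15·y_{n+1}] ⇒ (1 − 4/15z)y_{n+1} = (1 + 11/15z)y_n
  R(z) = (1 + 11/15z)/(1 − 4/15z).

Find x<0 with |R(x)|<1.
x=-0.59: |R|=0.4902
R=−1: 1+11/15x = −1+4/15x ⇒ -7/15x=2 ⇒ x=2/(-7/15)=-4.2857
Confirm numerically:
  x=-4.106: |R|=0.95997 <1
  x=-3.921: |R|=0.91680 <1
  x=-3.663: |R|=0.85299 <1
  x=-2.275: |R|=0.41598 <1
  x=-4.857: |R|=1.11616 >1
  x=-4.373: |R|=1.01880 >1
So |R|<1 on (-4.2857, 0).

z∈(-4.2857,0).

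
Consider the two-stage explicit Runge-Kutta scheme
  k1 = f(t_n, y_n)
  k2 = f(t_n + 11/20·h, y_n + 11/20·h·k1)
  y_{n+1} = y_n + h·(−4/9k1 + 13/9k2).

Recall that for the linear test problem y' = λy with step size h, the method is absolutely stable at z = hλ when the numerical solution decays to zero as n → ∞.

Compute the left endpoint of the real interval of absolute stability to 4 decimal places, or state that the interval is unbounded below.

left endpoint -1.2587.

On y'=λy, z=hλ:
  k1=λy_n ⇒ h·k1=z·y_n;  k2=λ(1+11/20z)y_n ⇒ h·k2=z(1+11/20z)y_n
  y_{n+1}/y_n = 1 − 4/9z + 13/9z(1+11/20z) = 1 + z + 143/180z²
  Hence R(z) = 1 + z + 143/180z².

Solve |R(x)|<1 on ℝ⁻.
x=-0.66: |R|=0.6861
R=1: x+143/180x²=0 ⇒ x=−180/143=-1.2587; min R=1−1/(4·143/180)=0.6853>−1
Confirm numerically:
  x=-1.149: |R|=0.89983 <1
  x=-0.948: |R|=0.76597 <1
  x=-0.942: |R|=0.76296 <1
  x=-1.815: |R|=1.80208 >1
  x=-1.788: |R|=1.75179 >1
  x=-1.506: |R|=1.29583 >1
Interval (-1.2587, 0).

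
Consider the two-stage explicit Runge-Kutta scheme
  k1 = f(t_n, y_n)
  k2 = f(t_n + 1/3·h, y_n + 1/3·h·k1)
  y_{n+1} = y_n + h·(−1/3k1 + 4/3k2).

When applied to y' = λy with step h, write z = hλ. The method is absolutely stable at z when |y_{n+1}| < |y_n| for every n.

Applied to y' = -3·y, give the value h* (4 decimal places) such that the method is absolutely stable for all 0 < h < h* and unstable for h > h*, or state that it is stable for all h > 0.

(-2.2500,0); λ=-3 ⇒ h* = (9/4)/3 = 0.7500.

On y'=λy, z=hλ:
  k1=λy_n ⇒ h·k1=z·y_n;  k2=λ(1+1/3z)y_n ⇒ h·k2=z(1+1/3z)y_n
  y_{n+1}/y_n = 1 − 1/3z + 4/3z(1+1/3z) = 1 + z + 4/9z²
  ⇒ R(z) = 1 + z + 4/9z².

Solve |R(x)|<1 on ℝ⁻.
x=-1.45: |R|=0.4844
R=1: x+4/9x²=0 ⇒ x=−9/4=-2.2500; min R=1−1/(4·4/9)=0.4375>−1
Confirm numerically:
  x=-2.173: |R|=0.92564 <1
  x=-1.828: |R|=0.65715 <1
  x=-1.735: |R|=0.60288 <1
  x=-2.424: |R|=1.18746 >1
  x=-2.364: |R|=1.11978 >1
  x=-2.342: |R|=1.09576 >1
Stable set (-2.2500, 0).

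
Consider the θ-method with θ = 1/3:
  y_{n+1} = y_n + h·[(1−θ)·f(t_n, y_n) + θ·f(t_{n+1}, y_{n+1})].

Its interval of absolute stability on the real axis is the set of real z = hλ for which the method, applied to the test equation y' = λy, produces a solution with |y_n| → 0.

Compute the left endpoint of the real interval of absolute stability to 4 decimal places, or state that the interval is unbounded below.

left endpoint -6.0000.

Test eqn y'=λy, z=hλ:
  y_{n+1} = y_n + z·[2/3·y_n + 1/3·y_{n+1}] ⇒ (1 − 1/3z)y_{n+1} = (1 + 2/3z)y_n
  so R(z) = (1 + 2/3z)/(1 − 1/3z).

Find x<0 with |R(x)|<1.
x=-0.52: |R|=0.5568
R=−1: 1+2/3x = −1+1/3x ⇒ -1/3x=2 ⇒ x=2/(-1/3)=-6.0000
Confirm numerically:
  x=-5.143: |R|=0.89476 <1
  x=-4.729: |R|=0.83555 <1
  x=-4.134: |R|=0.73844 <1
  x=-6.524: |R|=1.05502 >1
  x=-6.407: |R|=1.04327 >1
  x=-6.051: |R|=1.00563 >1
So |R|<1 on (-6.0000, 0).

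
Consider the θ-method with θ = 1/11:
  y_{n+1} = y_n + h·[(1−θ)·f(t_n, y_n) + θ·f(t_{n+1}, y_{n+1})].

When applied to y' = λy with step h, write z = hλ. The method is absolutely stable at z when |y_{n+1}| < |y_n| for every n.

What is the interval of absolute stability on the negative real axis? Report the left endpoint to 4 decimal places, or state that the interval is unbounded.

z∈(-2.4444,0).

Set f=λy, z=hλ:
  y_{n+1} = y_n + z·[10/11·y_n + 1/11·y_{n+1}] ⇒ (1 − 1/11z)y_{n+1} = (1 + 10/11z)y_n
  R(z) = (1 + 10/11z)/(1 − 1/11z).

Solve |R(x)|<1 on ℝ⁻.
x=-0.31: |R|=0.6985
R=−1: 1+10/11x = −1+1/11x ⇒ -9/11x=2 ⇒ x=2/(-9/11)=-2.4444
Confirm numerically:
  x=-1.988: |R|=0.68371 <1
  x=-1.516: |R|=0.33237 <1
  x=-1.160: |R|=0.04934 <1
  x=-2.578: |R|=1.08853 >1
  x=-2.540: |R|=1.06352 >1
Interval (-2.4444, 0).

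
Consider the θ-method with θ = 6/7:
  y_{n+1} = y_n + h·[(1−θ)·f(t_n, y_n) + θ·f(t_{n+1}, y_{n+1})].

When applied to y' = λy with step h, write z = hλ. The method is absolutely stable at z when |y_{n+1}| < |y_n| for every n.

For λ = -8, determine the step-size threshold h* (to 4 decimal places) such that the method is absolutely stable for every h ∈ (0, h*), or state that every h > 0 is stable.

Set f=λy, z=hλ:
  y_{n+1} = y_n + z·[1/7·y_n + 6/7·y_{n+1}] ⇒ (1 − 6/7z)y_{n+1} = (1 + 1/7z)y_n
  ⇒ R(z) = (1 + 1/7z)/(1 − 6/7z).

Find x<0 with |R(x)|<1.
x=-1.13: |R|=0.4260
x=-2: |R|=0.2632
x=-10: |R|=0.0448
x=-100: |R|=0.1532
θ=6/7≥1/2 ⇒ |1+1/7x|<|1−6/7x| ∀x<0 ⇒ interval (−∞,0).

(−∞, 0) — no finite endpoint. Any h>0 works for λ=-8.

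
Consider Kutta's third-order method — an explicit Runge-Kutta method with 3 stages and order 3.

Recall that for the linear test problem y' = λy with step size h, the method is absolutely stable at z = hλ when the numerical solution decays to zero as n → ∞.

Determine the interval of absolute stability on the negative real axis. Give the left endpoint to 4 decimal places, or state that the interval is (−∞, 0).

(-2.5127, 0).

Set f=λy, z=hλ:
  order 3, 3-stage ⇒ R(z)=1+z+z^2/2+z^3/6
  (e.g. R(-0.72)=0.47699, |R|=0.47699)

Boundary: |R(x)|=1, x<0.
x=-0.72: |R|=0.4770
|R(-2.22)|=0.5793 |R(-1.33)|=0.1623 |R(-1.3)|=0.1788
Bisect:
  x_lo=-2.8352 |R|=1.6145  x_hi=-0.3461 |R|=0.7069
  mid=-1.59067 |R|=0.00365 →hi
  mid=-2.21295 |R|=0.57057 →hi
  mid=-2.52409 |R|=1.01875 →lo
  mid=-2.36852 |R|=0.77810 →hi
  mid=-2.44631 |R|=0.89405 →hi
  mid=-2.48520 |R|=0.95528 →hi
  mid=-2.50465 |R|=0.98673 →hi
  mid=-2.51437 |R|=1.00267 →lo
  mid=-2.50951 |R|=0.99468 →hi
  ...
  [-2.51285,-2.51270] ⇒ x*=-2.5127
Interval (-2.5127, 0).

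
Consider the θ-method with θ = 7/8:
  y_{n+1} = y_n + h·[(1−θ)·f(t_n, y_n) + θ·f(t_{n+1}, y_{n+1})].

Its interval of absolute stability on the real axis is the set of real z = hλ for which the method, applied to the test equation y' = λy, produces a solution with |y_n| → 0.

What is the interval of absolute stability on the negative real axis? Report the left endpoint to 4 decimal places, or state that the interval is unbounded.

(−∞, 0) — no finite endpoint.

Test eqn y'=λy, z=hλ:
  y_{n+1} = y_n + z·[1/8·y_n + 7/8·y_{n+1}] ⇒ (1 − 7/8z)y_{n+1} = (1 + 1/8z)y_n
  ⇒ R(z) = (1 + 1/8z)/(1 − 7/8z).

Solve |R(x)|<1 on ℝ⁻.
x=-1.17: |R|=0.4219
x=-2: |R|=0.2727
x=-10: |R|=0.0256
x=-100: |R|=0.1299
θ=7/8≥1/2 ⇒ |1+1/8x|<|1−7/8x| ∀x<0 ⇒ unbounded interval.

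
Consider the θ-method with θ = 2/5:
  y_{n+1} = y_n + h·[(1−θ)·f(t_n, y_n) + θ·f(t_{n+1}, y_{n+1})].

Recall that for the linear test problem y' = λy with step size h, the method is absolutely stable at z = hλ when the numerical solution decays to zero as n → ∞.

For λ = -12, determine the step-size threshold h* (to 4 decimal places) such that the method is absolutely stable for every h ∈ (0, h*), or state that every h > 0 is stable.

Set f=λy, z=hλ:
  y_{n+1} = y_n + z·[3/5·y_n + 2/5·y_{n+1}] ⇒ (1 − 2/5z)y_{n+1} = (1 + 3/5z)y_n
  Hence R(z) = (1 + 3/5z)/(1 − 2/5z).

Solve |R(x)|<1 on ℝ⁻.
x=-0.93: |R|=0.3222
R=−1: 1+3/5x = −1+2/5x ⇒ -1/5x=2 ⇒ x=2/(-1/5)=-10.0000
Confirm numerically:
  x=-6.895: |R|=0.83475 <1
  x=-6.185: |R|=0.78037 <1
  x=-4.995: |R|=0.66611 <1
  x=-4.783: |R|=0.64184 <1
  x=-10.555: |R|=1.02126 >1
  x=-10.545: |R|=1.02089 >1
  x=-10.281: |R|=1.01099 >1
So |R|<1 on (-10.0000, 0).

(-10.0000,0); λ=-12 ⇒ h* = (10)/12 = 0.8333.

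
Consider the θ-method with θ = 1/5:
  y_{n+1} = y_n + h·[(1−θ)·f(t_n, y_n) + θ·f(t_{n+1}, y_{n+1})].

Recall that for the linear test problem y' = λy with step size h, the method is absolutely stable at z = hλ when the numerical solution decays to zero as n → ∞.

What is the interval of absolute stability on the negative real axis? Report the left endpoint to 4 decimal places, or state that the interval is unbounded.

Set f=λy, z=hλ:
  y_{n+1} = y_n + z·[4/5·y_n + 1/5·y_{n+1}] ⇒ (1 − 1/5z)y_{n+1} = (1 + 4/5z)y_n
  Hence R(z) = (1 + 4/5z)/(1 − 1/5z).

Solve |R(x)|<1 on ℝ⁻.
x=-1.6: |R|=0.2121
R=−1: 1+4/5x = −1+1/5x ⇒ -3/5x=2 ⇒ x=2/(-3/5)=-3.3333
Confirm numerically:
  x=-3.038: |R|=0.88977 <1
  x=-2.401: |R|=0.62208 <1
  x=-1.779: |R|=0.31214 <1
  x=-3.931: |R|=1.20076 >1
  x=-3.792: |R|=1.15651 >1
  x=-3.433: |R|=1.03546 >1
So |R|<1 on (-3.3333, 0).

z∈(-3.3333,0).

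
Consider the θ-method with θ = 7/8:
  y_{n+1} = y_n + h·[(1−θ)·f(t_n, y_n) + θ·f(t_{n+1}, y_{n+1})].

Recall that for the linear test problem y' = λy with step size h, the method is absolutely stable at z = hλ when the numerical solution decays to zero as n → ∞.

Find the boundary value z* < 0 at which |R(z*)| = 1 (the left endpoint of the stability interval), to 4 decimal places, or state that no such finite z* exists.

On y'=λy, z=hλ:
  y_{n+1} = y_n + z·[1/8·y_n + 7/8·y_{n+1}] ⇒ (1 − 7/8z)y_{n+1} = (1 + 1/8z)y_n
  Hence R(z) = (1 + 1/8z)/(1 − 7/8z).

Need |R(x)|<1, x<0.
x=-1.66: |R|=0.3231
x=-2: |R|=0.2727
x=-10: |R|=0.0256
x=-100: |R|=0.1299
θ=7/8≥1/2 ⇒ |1+1/8x|<|1−7/8x| ∀x<0 ⇒ interval (−∞,0).

(−∞, 0) — no finite endpoint.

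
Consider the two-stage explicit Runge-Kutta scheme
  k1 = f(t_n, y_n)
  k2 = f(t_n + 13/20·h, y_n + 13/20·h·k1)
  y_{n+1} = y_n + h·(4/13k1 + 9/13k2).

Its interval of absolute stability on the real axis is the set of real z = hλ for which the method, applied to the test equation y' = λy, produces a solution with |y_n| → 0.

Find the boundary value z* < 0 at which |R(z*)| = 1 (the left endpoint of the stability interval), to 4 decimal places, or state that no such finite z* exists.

left endpoint -2.2222.

On y'=λy, z=hλ:
  k1=λy_n ⇒ h·k1=z·y_n;  k2=λ(1+13/20z)y_n ⇒ h·k2=z(1+13/20z)y_n
  y_{n+1}/y_n = 1 + 4/13z + 9/13z(1+13/20z) = 1 + z + 9/20z²
  Hence R(z) = 1 + z + 9/20z².

Find x<0 with |R(x)|<1.
x=-0.62: |R|=0.5530
R=1: x+9/20x²=0 ⇒ x=−20/9=-2.2222; min R=1−1/(4·9/20)=0.4444>−1
Confirm numerically:
  x=-1.667: |R|=0.58350 <1
  x=-1.334: |R|=0.46680 <1
  x=-1.114: |R|=0.44445 <1
  x=-2.702: |R|=1.58336 >1
  x=-2.498: |R|=1.31000 >1
  x=-2.355: |R|=1.14071 >1
So |R|<1 on (-2.2222, 0).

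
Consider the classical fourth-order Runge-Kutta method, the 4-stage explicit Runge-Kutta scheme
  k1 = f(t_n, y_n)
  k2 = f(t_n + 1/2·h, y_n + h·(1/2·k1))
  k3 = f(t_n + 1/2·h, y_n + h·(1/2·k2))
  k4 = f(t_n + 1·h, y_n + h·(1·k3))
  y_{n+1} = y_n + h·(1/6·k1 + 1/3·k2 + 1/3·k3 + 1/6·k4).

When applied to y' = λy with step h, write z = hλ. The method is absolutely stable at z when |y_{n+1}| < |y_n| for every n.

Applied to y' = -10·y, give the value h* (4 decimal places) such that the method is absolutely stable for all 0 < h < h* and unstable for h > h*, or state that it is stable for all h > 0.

(-2.7853,0); λ=-10 ⇒ h* = 0.2785.

On y'=λy, z=hλ:
  order 4, 4-stage ⇒ R(z)=1+z+z^2/2+z^3/6+z^4/24
  (e.g. R(-1.2)=0.31840, |R|=0.31840)

Need |R(x)|<1, x<0.
x=-1.2: |R|=0.3184
|R(-2.76)|=0.9625 |R(-2.66)|=0.8270 |R(-1.68)|=0.2728
Bisect:
  x_lo=-3.6228 |R|=3.1924  x_hi=-0.0821 |R|=0.9211
  mid=-1.85249 |R|=0.29453 →hi
  mid=-2.73766 |R|=0.93052 →hi
  mid=-3.18024 |R|=1.77809 →lo
  mid=-2.95895 |R|=1.29498 →lo
  mid=-2.84830 |R|=1.09923 →lo
  mid=-2.79298 |R|=1.01165 →lo
  mid=-2.76532 |R|=0.97030 →hi
  mid=-2.77915 |R|=0.99078 →hi
  mid=-2.78607 |R|=1.00116 →lo
  ...
  [-2.78542,-2.78520] ⇒ x*=-2.7853
Interval (-2.7853, 0).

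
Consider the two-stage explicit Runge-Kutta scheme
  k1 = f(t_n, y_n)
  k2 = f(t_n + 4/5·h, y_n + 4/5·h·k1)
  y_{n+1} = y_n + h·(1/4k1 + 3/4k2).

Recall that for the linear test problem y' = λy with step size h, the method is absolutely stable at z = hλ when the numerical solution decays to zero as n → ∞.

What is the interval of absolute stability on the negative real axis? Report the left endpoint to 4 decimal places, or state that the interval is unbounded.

z∈(-1.6667,0).

With y'=λy (z=hλ):
  k1=λy_n ⇒ h·k1=z·y_n;  k2=λ(1+4/5z)y_n ⇒ h·k2=z(1+4/5z)y_n
  y_{n+1}/y_n = 1 + 1/4z + 3/4z(1+4/5z) = 1 + z + 3/5z²
  so R(z) = 1 + z + 3/5z².

Need |R(x)|<1, x<0.
x=-1.36: |R|=0.7498
R=1: x+3/5x²=0 ⇒ x=−5/3=-1.6667; min R=1−1/(4·3/5)=0.5833>−1
Confirm numerically:
  x=-1.395: |R|=0.77261 <1
  x=-0.970: |R|=0.59454 <1
  x=-0.760: |R|=0.58656 <1
  x=-0.682: |R|=0.59707 <1
  x=-2.219: |R|=1.73538 >1
  x=-1.688: |R|=1.02161 >1
So |R|<1 on (-1.6667, 0).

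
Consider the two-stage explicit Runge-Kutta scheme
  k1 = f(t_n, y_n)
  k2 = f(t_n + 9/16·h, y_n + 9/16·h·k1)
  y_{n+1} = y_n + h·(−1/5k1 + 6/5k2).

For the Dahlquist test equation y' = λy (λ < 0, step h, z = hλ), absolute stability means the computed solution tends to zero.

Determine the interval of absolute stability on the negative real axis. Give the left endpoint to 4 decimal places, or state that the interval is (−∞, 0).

With y'=λy (z=hλ):
  k1=λy_n ⇒ h·k1=z·y_n;  k2=λ(1+9/16z)y_n ⇒ h·k2=z(1+9/16z)y_n
  y_{n+1}/y_n = 1 − 1/5z + 6/5z(1+9/16z) = 1 + z + 27/40z²
  so R(z) = 1 + z + 27/40z².

Boundary: |R(x)|=1, x<0.
x=-1.52: |R|=1.0395
R=1: x+27/40x²=0 ⇒ x=−40/27=-1.4815; min R=1−1/(4·27/40)=0.6296>−1
Confirm numerically:
  x=-1.398: |R|=0.92122 <1
  x=-1.236: |R|=0.79519 <1
  x=-1.026: |R|=0.68456 <1
  x=-1.933: |R|=1.58913 >1
  x=-1.840: |R|=1.44528 >1
So |R|<1 on (-1.4815, 0).

z∈(-1.4815,0).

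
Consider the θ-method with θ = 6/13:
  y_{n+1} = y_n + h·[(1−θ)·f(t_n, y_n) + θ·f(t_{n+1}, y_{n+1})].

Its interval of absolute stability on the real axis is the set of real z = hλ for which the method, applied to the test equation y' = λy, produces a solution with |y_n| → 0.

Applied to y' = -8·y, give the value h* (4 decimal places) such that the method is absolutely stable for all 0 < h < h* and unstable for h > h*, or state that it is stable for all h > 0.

(-26.0000,0); λ=-8 ⇒ h* = (26)/8 = 3.2500.

With y'=λy (z=hλ):
  y_{n+1} = y_n + z·[7/13·y_n + 6/13·y_{n+1}] ⇒ (1 − 6/13z)y_{n+1} = (1 + 7/13z)y_n
  Hence R(z) = (1 + 7/13z)/(1 − 6/13z).

Boundary: |R(x)|=1, x<0.
x=-0.84: |R|=0.3947
R=−1: 1+7/13x = −1+6/13x ⇒ -1/13x=2 ⇒ x=2/(-1/13)=-26.0000
Confirm numerically:
  x=-22.054: |R|=0.97285 <1
  x=-18.957: |R|=0.94443 <1
  x=-18.707: |R|=0.94177 <1
  x=-26.504: |R|=1.00293 >1
  x=-26.214: |R|=1.00126 >1
Stable set (-26.0000, 0).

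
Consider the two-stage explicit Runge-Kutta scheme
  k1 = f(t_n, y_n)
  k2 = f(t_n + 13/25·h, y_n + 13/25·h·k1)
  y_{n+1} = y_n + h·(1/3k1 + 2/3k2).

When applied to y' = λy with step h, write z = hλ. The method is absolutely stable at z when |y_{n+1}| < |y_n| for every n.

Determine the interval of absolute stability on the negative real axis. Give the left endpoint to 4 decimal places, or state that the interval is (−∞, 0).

On y'=λy, z=hλ:
  k1=λy_n ⇒ h·k1=z·y_n;  k2=λ(1+13/25z)y_n ⇒ h·k2=z(1+13/25z)y_n
  y_{n+1}/y_n = 1 + 1/3z + 2/3z(1+13/25z) = 1 + z + 26/75z²
  ⇒ R(z) = 1 + z + 26/75z².

Find x<0 with |R(x)|<1.
x=-0.4: |R|=0.6555
R=1: x+26/75x²=0 ⇒ x=−75/26=-2.8846; min R=1−1/(4·26/75)=0.2788>−1
Confirm numerically:
  x=-1.682: |R|=0.29876 <1
  x=-1.485: |R|=0.27948 <1
  x=-1.328: |R|=0.28338 <1
  x=-1.322: |R|=0.28386 <1
  x=-3.171: |R|=1.31482 >1
  x=-2.931: |R|=1.04713 >1
So |R|<1 on (-2.8846, 0).

(-2.8846, 0).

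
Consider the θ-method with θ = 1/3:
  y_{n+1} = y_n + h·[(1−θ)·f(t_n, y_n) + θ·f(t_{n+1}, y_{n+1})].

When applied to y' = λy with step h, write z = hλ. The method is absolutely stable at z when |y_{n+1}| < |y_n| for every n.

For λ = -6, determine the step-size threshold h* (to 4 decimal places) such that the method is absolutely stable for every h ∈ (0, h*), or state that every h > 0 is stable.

(-6.0000,0); λ=-6 ⇒ h* = (6)/6 = 1.0000.

Test eqn y'=λy, z=hλ:
  y_{n+1} = y_n + z·[2/3·y_n + 1/3·y_{n+1}] ⇒ (1 − 1/3z)y_{n+1} = (1 + 2/3z)y_n
  R(z) = (1 + 2/3z)/(1 − 1/3z).

Find x<0 with |R(x)|<1.
x=-1.52: |R|=0.0088
R=−1: 1+2/3x = −1+1/3x ⇒ -1/3x=2 ⇒ x=2/(-1/3)=-6.0000
Confirm numerically:
  x=-5.543: |R|=0.94651 <1
  x=-5.015: |R|=0.87711 <1
  x=-4.105: |R|=0.73329 <1
  x=-3.132: |R|=0.53229 <1
  x=-6.565: |R|=1.05907 >1
  x=-6.306: |R|=1.03288 >1
Stable set (-6.0000, 0).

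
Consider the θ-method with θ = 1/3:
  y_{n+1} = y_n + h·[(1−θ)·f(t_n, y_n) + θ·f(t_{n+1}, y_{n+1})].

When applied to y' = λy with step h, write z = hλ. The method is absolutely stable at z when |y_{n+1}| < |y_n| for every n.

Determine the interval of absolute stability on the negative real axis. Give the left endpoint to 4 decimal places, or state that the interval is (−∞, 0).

On y'=λy, z=hλ:
  y_{n+1} = y_n + z·[2/3·y_n + 1/3·y_{n+1}] ⇒ (1 − 1/3z)y_{n+1} = (1 + 2/3z)y_n
  Hence R(z) = (1 + 2/3z)/(1 − 1/3z).

Boundary: |R(x)|=1, x<0.
x=-1.71: |R|=0.0892
R=−1: 1+2/3x = −1+1/3x ⇒ -1/3x=2 ⇒ x=2/(-1/3)=-6.0000
Confirm numerically:
  x=-5.053: |R|=0.88240 <1
  x=-4.843: |R|=0.85248 <1
  x=-3.209: |R|=0.55049 <1
  x=-6.525: |R|=1.05512 >1
  x=-6.415: |R|=1.04408 >1
  x=-6.210: |R|=1.02280 >1
Interval (-6.0000, 0).

z∈(-6.0000,0).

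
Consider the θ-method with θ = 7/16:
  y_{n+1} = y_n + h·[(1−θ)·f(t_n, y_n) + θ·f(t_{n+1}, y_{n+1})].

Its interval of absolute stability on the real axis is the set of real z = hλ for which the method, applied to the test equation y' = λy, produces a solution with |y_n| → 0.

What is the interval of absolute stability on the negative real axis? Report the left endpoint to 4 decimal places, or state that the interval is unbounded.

(-16.0000, 0).

With y'=λy (z=hλ):
  y_{n+1} = y_n + z·[9/16·y_n + 7/16·y_{n+1}] ⇒ (1 − 7/16z)y_{n+1} = (1 + 9/16z)y_n
  Hence R(z) = (1 + 9/16z)/(1 − 7/16z).

Boundary: |R(x)|=1, x<0.
x=-0.33: |R|=0.7116
R=−1: 1+9/16x = −1+7/16x ⇒ -1/8x=2 ⇒ x=2/(-1/8)=-16.0000
Confirm numerically:
  x=-11.840: |R|=0.91586 <1
  x=-6.890: |R|=0.71633 <1
  x=-6.752: |R|=0.70764 <1
  x=-16.173: |R|=1.00268 >1
  x=-16.164: |R|=1.00254 >1
Stable set (-16.0000, 0).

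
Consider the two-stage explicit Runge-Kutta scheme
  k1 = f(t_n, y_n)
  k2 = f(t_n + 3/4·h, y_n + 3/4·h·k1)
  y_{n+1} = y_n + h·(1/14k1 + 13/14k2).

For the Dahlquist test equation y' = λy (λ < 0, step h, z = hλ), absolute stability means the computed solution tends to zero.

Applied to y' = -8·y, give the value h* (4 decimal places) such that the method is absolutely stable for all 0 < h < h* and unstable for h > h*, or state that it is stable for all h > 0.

(-1.4359,0); λ=-8 ⇒ h* = (56/39)/8 = 0.1795.

Test eqn y'=λy, z=hλ:
  k1=λy_n ⇒ h·k1=z·y_n;  k2=λ(1+3/4z)y_n ⇒ h·k2=z(1+3/4z)y_n
  y_{n+1}/y_n = 1 + 1/14z + 13/14z(1+3/4z) = 1 + z + 39/56z²
  so R(z) = 1 + z + 39/56z².

Find x<0 with |R(x)|<1.
x=-1.07: |R|=0.7273
R=1: x+39/56x²=0 ⇒ x=−56/39=-1.4359; min R=1−1/(4·39/56)=0.6410>−1
Confirm numerically:
  x=-1.080: |R|=0.73231 <1
  x=-1.041: |R|=0.71371 <1
  x=-1.009: |R|=0.70002 <1
  x=-0.940: |R|=0.67536 <1
  x=-1.724: |R|=1.34591 >1
  x=-1.632: |R|=1.22288 >1
Interval (-1.4359, 0).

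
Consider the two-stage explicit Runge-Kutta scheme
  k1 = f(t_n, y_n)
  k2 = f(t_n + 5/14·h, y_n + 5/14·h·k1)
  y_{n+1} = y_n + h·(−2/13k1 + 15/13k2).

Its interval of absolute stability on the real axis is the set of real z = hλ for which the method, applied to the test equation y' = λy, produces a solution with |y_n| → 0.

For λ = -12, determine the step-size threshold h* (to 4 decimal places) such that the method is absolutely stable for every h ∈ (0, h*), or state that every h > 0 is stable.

Test eqn y'=λy, z=hλ:
  k1=λy_n ⇒ h·k1=z·y_n;  k2=λ(1+5/14z)y_n ⇒ h·k2=z(1+5/14z)y_n
  y_{n+1}/y_n = 1 − 2/13z + 15/13z(1+5/14z) = 1 + z + 75/182z²
  ⇒ R(z) = 1 + z + 75/182z².

Solve |R(x)|<1 on ℝ⁻.
x=-1.18: |R|=0.3938
R=1: x+75/182x²=0 ⇒ x=−182/75=-2.4267; min R=1−1/(4·75/182)=0.3933>−1
Confirm numerically:
  x=-2.182: |R|=0.78000 <1
  x=-1.901: |R|=0.58820 <1
  x=-1.869: |R|=0.57049 <1
  x=-2.952: |R|=1.63906 >1
  x=-2.740: |R|=1.35379 >1
  x=-2.735: |R|=1.34751 >1
Stable set (-2.4267, 0).

(-2.4267,0); λ=-12 ⇒ h* = (182/75)/12 = 0.2022.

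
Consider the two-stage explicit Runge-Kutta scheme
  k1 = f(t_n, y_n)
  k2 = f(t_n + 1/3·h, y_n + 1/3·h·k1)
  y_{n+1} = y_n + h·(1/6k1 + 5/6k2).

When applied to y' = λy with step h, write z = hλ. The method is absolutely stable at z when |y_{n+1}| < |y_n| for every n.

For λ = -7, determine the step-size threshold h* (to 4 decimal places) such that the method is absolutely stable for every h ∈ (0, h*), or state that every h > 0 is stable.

(-3.6000,0); λ=-7 ⇒ h* = (18/5)/7 = 0.5143.

With y'=λy (z=hλ):
  k1=λy_n ⇒ h·k1=z·y_n;  k2=λ(1+1/3z)y_n ⇒ h·k2=z(1+1/3z)y_n
  y_{n+1}/y_n = 1 + 1/6z + 5/6z(1+1/3z) = 1 + z + 5/18z²
  R(z) = 1 + z + 5/18z².

Find x<0 with |R(x)|<1.
x=-1.44: |R|=0.1360
R=1: x+5/18x²=0 ⇒ x=−18/5=-3.6000; min R=1−1/(4·5/18)=0.1000>−1
Confirm numerically:
  x=-3.499: |R|=0.90183 <1
  x=-3.471: |R|=0.87562 <1
  x=-2.006: |R|=0.11179 <1
  x=-1.570: |R|=0.11469 <1
  x=-4.159: |R|=1.64580 >1
  x=-3.853: |R|=1.27078 >1
Stable set (-3.6000, 0).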